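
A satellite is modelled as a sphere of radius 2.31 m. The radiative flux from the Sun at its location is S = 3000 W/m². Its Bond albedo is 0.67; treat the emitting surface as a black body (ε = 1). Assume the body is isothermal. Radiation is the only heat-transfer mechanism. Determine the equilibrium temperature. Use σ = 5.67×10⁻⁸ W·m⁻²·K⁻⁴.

T ≈ 257 K

At equilibrium, absorbed power = emitted power.
Absorbing cross-section = πr² = 16.76 m²; emitting surface = 4πr² = 67.06 m² (ratio 4).
(1−a)S·A_cross = εσ·A_surf·T⁴  ⇒  T⁴ = (1−a)S/(4σ).
T⁴ = 0.330·3000/(4·5.67×10⁻⁸) = 4.365×10⁹ K⁴.
T = (4.365×10⁹)^(1/4).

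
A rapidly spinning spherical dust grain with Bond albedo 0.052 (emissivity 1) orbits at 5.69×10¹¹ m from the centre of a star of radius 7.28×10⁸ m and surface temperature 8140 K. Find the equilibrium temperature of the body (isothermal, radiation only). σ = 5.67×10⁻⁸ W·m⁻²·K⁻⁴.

The star's surface emits σT_*⁴; at distance d the flux is S = σT_*⁴(R_*/d)².
S = 5.67×10⁻⁸·(8140)⁴·(7.28×10⁸/5.69×10¹¹)² = 407.5 W/m².
For an isothermal sphere T⁴ = (1−a)S/(4σ) = 1.703×10⁹ K⁴.

T ≈ 203 K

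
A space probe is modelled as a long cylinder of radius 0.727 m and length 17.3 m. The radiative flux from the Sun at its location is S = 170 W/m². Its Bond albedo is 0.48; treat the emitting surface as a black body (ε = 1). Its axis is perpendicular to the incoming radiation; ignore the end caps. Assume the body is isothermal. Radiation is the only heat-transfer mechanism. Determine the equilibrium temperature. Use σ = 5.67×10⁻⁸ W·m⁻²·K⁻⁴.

T ≈ 149 K

At equilibrium, absorbed power = emitted power.
Absorbing cross-section = 2rL = 25.15 m²; emitting surface = 2πrL = 79.02 m² (ratio π).
(1−a)S·A_cross = εσ·A_surf·T⁴  ⇒  T⁴ = (1−a)S/(πσ).
T⁴ = 0.520·170/(π·5.67×10⁻⁸) = 4.963×10⁸ K⁴.
T = (4.963×10⁸)^(1/4).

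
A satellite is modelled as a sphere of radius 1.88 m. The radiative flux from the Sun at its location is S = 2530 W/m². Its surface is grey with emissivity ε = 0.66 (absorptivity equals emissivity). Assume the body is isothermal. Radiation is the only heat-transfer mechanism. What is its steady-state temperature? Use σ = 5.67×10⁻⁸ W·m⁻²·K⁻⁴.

At equilibrium, absorbed power = emitted power.
Absorbing cross-section = πr² = 11.10 m²; emitting surface = 4πr² = 44.41 m² (ratio 4).
εS·A_cross = εσ·A_surf·T⁴  ⇒  T⁴ = S/(4σ)   (ε cancels).
T⁴ = 2530/(4·5.67×10⁻⁸) = 1.116×10¹⁰ K⁴.
T = (1.116×10¹⁰)^(1/4).

T ≈ 325 K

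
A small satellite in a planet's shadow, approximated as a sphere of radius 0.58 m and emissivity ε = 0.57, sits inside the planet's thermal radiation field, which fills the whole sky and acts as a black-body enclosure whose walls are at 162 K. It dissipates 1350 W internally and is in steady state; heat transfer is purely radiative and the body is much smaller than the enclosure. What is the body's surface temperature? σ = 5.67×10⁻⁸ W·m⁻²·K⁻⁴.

T ≈ 321 K

For a small grey body in a large enclosure, net radiated power = εσA(T⁴ − T_w⁴).
Steady state: P = εσA(T⁴ − T_w⁴) with A = 4πr² = 4.227 m².
T⁴ = P/(εσA) + T_w⁴ = 1350/(0.57·5.67×10⁻⁸·4.227) + (162)⁴
    = 9.881×10⁹ + 6.887×10⁸ = 1.057×10¹⁰ K⁴.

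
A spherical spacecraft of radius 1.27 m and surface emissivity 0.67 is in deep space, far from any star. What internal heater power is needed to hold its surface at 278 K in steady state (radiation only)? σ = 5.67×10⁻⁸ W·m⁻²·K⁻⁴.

P = εσ·4πr²·T⁴.
4πr² = 20.27 m²; T⁴ = 5.973×10⁹ K⁴.
P = 0.67·5.67×10⁻⁸·20.27·5.973×10⁹.

P ≈ 4600 W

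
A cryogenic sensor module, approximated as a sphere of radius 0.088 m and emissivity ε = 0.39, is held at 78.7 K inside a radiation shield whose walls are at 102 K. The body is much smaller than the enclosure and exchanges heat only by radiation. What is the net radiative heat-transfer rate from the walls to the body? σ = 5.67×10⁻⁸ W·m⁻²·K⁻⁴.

For a small grey body in a large enclosure: P_net = εσA(T_body⁴ − T_wall⁴).
A = 4πr² = 0.09731 m²; T_body⁴ − T_wall⁴ = 3.836×10⁷ − 1.082×10⁸ = -6.988×10⁷ K⁴.
|P_net| = 0.39·5.67×10⁻⁸·0.09731·6.988×10⁷.

P_net ≈ 0.150 W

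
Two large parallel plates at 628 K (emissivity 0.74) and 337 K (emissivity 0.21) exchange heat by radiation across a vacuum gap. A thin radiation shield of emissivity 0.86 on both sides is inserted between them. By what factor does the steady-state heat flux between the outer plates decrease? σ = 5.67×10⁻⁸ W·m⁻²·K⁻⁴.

factor ≈ 1.26

Without shield: q₀ = σΔ(T⁴)/(1/ε₁+1/ε₂−1) with denominator 5.113.
With shield the two gaps are in series; the resistances add: (1/ε₁+1/ε_s−1)+(1/ε_s+1/ε₂−1) = 1.514+4.925 = 6.439.
Heat-flux ratio q₀/q = 6.439/5.113.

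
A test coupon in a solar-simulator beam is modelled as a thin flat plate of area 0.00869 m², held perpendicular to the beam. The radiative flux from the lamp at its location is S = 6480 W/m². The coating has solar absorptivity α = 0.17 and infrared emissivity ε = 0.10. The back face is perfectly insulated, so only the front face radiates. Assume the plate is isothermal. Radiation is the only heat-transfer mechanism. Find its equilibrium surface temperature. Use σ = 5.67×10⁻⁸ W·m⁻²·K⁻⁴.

At equilibrium, absorbed power = emitted power.
Absorbing cross-section = A = 0.008690 m²; emitting surface = A = 0.008690 m² (ratio 1).
αS·A_cross = εσ·A_surf·T⁴  ⇒  T⁴ = αS/(ε·1σ).
T⁴ = 0.170·6480/(0.10·1·5.67×10⁻⁸) = 1.943×10¹¹ K⁴.
T = (1.943×10¹¹)^(1/4).

T ≈ 664 K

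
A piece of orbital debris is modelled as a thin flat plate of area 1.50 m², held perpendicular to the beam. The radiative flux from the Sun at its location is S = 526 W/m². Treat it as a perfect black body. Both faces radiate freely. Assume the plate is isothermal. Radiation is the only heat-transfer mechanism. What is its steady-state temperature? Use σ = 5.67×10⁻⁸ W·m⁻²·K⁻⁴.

At equilibrium, absorbed power = emitted power.
Absorbing cross-section = A = 1.500 m²; emitting surface = 2A = 3.000 m² (ratio 2).
S·A_cross = εσ·A_surf·T⁴  ⇒  T⁴ = S/(2σ).
T⁴ = 1.00·526/(2·5.67×10⁻⁸) = 4.638×10⁹ K⁴.
T = (4.638×10⁹)^(1/4).

T ≈ 261 K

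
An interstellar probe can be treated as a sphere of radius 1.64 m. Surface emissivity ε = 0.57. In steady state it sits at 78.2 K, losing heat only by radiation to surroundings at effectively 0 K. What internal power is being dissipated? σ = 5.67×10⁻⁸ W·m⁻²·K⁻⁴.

P ≈ 40.8 W

Steady state: P = εσA T⁴.
A = 4πr² = 33.80 m²; T⁴ = (78.2)⁴ = 3.740×10⁷ K⁴.
P = 0.57 × 5.67×10⁻⁸ × 33.80 × 3.740×10⁷.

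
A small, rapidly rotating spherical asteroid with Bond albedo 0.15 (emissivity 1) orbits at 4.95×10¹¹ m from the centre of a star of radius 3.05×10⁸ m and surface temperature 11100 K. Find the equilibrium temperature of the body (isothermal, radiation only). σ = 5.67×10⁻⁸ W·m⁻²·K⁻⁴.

T ≈ 187 K

The star's surface emits σT_*⁴; at distance d the flux is S = σT_*⁴(R_*/d)².
S = 5.67×10⁻⁸·(11100)⁴·(3.05×10⁸/4.95×10¹¹)² = 326.8 W/m².
For an isothermal sphere T⁴ = (1−a)S/(4σ) = 1.225×10⁹ K⁴.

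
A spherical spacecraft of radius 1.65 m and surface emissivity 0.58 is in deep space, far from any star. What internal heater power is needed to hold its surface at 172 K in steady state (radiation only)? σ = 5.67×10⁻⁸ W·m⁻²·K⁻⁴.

P ≈ 985 W

P = εσ·4πr²·T⁴.
4πr² = 34.21 m²; T⁴ = 8.752×10⁸ K⁴.
P = 0.58·5.67×10⁻⁸·34.21·8.752×10⁸.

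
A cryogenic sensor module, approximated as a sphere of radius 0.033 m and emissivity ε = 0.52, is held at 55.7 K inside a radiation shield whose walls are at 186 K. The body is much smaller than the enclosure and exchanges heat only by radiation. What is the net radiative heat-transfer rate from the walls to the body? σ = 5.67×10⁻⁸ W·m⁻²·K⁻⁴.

For a small grey body in a large enclosure: P_net = εσA(T_body⁴ − T_wall⁴).
A = 4πr² = 0.01368 m²; T_body⁴ − T_wall⁴ = 9.625×10⁶ − 1.197×10⁹ = -1.187×10⁹ K⁴.
|P_net| = 0.52·5.67×10⁻⁸·0.01368·1.187×10⁹.

P_net ≈ 0.479 W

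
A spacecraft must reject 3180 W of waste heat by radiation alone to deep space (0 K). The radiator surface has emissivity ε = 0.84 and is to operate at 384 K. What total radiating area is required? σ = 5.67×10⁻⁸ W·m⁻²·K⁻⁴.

P = εσA T⁴ ⇒ A = P/(εσT⁴).
T⁴ = 2.174×10¹⁰ K⁴.
A = 3180/(0.84 × 5.67×10⁻⁸ × 2.174×10¹⁰).

A ≈ 3.07 m²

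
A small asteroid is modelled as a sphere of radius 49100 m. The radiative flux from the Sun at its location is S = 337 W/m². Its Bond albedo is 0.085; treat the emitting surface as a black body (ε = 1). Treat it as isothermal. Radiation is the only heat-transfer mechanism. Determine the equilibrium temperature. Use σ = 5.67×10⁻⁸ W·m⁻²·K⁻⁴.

At equilibrium, absorbed power = emitted power.
Absorbing cross-section = πr² = 7.574×10⁹ m²; emitting surface = 4πr² = 3.030×10¹⁰ m² (ratio 4).
(1−a)S·A_cross = εσ·A_surf·T⁴  ⇒  T⁴ = (1−a)S/(4σ).
T⁴ = 0.915·337/(4·5.67×10⁻⁸) = 1.360×10⁹ K⁴.
T = (1.360×10⁹)^(1/4).

T ≈ 192 K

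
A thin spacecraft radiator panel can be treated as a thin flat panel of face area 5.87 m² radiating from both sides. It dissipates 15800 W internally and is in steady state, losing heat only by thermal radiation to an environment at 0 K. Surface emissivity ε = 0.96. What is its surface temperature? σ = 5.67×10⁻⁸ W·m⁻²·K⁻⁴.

Steady state: internal power = radiated power, P = εσA T⁴.
Radiating area A = 2·5.87 = 11.74 m².
T⁴ = P/(εσA) = 15800/(0.96·5.67×10⁻⁸·11.74) = 2.472×10¹⁰ K⁴.
T = (2.472×10¹⁰)^(1/4).

T ≈ 397 K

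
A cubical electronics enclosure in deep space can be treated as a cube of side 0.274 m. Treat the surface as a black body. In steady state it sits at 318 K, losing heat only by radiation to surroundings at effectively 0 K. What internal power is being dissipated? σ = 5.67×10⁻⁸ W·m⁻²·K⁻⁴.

Steady state: P = εσA T⁴.
A = 6L² = 0.4505 m²; T⁴ = (318)⁴ = 1.023×10¹⁰ K⁴.
P = 1.0 × 5.67×10⁻⁸ × 0.4505 × 1.023×10¹⁰.

P ≈ 261 W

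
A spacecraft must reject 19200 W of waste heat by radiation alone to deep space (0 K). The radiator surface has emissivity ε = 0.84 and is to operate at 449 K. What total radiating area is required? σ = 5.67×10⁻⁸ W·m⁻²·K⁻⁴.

A ≈ 9.92 m²

P = εσA T⁴ ⇒ A = P/(εσT⁴).
T⁴ = 4.064×10¹⁰ K⁴.
A = 19200/(0.84 × 5.67×10⁻⁸ × 4.064×10¹⁰).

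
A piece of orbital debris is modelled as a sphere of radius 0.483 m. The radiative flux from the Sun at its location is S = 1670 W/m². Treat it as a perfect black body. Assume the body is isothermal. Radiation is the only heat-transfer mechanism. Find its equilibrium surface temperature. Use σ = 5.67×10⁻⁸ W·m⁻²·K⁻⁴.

T ≈ 293 K

At equilibrium, absorbed power = emitted power.
Absorbing cross-section = πr² = 0.7329 m²; emitting surface = 4πr² = 2.932 m² (ratio 4).
S·A_cross = εσ·A_surf·T⁴  ⇒  T⁴ = S/(4σ).
T⁴ = 1.00·1670/(4·5.67×10⁻⁸) = 7.363×10⁹ K⁴.
T = (7.363×10⁹)^(1/4).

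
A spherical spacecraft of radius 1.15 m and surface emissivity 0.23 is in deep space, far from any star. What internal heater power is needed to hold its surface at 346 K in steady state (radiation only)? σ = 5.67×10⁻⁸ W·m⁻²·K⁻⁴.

P ≈ 3110 W

P = εσ·4πr²·T⁴.
4πr² = 16.62 m²; T⁴ = 1.433×10¹⁰ K⁴.
P = 0.23·5.67×10⁻⁸·16.62·1.433×10¹⁰.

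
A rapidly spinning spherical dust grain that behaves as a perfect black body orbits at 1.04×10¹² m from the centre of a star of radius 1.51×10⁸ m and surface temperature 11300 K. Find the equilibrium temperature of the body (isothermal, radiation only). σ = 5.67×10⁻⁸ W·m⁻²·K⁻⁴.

The star's surface emits σT_*⁴; at distance d the flux is S = σT_*⁴(R_*/d)².
S = 5.67×10⁻⁸·(11300)⁴·(1.51×10⁸/1.04×10¹²)² = 19.49 W/m².
For an isothermal sphere T⁴ = (1−a)S/(4σ) = 8.593×10⁷ K⁴.

T ≈ 96.3 K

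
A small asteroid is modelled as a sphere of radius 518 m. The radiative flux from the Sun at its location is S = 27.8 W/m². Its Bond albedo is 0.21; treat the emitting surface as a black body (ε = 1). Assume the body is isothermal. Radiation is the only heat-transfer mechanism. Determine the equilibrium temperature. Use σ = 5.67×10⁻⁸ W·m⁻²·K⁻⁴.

At equilibrium, absorbed power = emitted power.
Absorbing cross-section = πr² = 8.430×10⁵ m²; emitting surface = 4πr² = 3.372×10⁶ m² (ratio 4).
(1−a)S·A_cross = εσ·A_surf·T⁴  ⇒  T⁴ = (1−a)S/(4σ).
T⁴ = 0.790·27.8/(4·5.67×10⁻⁸) = 9.683×10⁷ K⁴.
T = (9.683×10⁷)^(1/4).

T ≈ 99.2 K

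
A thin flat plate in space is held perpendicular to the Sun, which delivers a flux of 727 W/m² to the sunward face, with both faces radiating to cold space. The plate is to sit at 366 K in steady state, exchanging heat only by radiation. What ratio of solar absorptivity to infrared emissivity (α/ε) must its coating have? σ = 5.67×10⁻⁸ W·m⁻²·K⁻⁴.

Balance: αS·A = εσ·2A·T⁴ ⇒ α/ε = 2σT⁴/S.
α/ε = 2·5.67×10⁻⁸·(366)⁴/727 = 2·5.67×10⁻⁸·1.794×10¹⁰/727.

α/ε ≈ 2.80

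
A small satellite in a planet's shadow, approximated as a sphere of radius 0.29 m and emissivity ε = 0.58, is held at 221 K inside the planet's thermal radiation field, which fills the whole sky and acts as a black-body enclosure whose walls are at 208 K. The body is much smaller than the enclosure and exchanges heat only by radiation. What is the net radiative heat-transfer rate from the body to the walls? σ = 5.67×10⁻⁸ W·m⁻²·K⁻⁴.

For a small grey body in a large enclosure: P_net = εσA(T_body⁴ − T_wall⁴).
A = 4πr² = 1.057 m²; T_body⁴ − T_wall⁴ = 2.385×10⁹ − 1.872×10⁹ = 5.137×10⁸ K⁴.
|P_net| = 0.58·5.67×10⁻⁸·1.057·5.137×10⁸.

P_net ≈ 17.9 W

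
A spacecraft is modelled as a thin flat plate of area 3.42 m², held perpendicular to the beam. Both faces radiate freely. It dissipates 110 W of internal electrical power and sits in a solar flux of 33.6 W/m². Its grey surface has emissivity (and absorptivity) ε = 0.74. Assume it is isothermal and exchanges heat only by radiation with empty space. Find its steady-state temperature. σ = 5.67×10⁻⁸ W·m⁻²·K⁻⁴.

T ≈ 161 K

At steady state, absorbed solar power + internal power = radiated power.
Absorbed: α·S·A_cross = 0.74·33.6·3.420 = 85.03 W (cross-section A).
Total input = 85.03 + 110 = 195.0 W.
Radiated: εσ·A_surf·T⁴ with A_surf = 2A = 6.840 m².
T⁴ = 195.0/(0.74·5.67×10⁻⁸·6.840) = 6.796×10⁸ K⁴.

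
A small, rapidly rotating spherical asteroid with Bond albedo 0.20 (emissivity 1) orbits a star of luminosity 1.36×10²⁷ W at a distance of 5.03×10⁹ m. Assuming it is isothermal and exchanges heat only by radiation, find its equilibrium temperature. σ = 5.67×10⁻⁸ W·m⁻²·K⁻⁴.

T ≈ 1970 K

First find the stellar flux at distance d: S = L/(4πd²) = 1.36×10²⁷/(4π·(5.03×10⁹)²) = 4.278×10⁶ W/m².
For an isothermal sphere, absorbed (1−a)S·πr² = emitted σ·4πr²·T⁴, so T⁴ = (1−a)S/(4σ).
T⁴ = 0.800·4.278×10⁶/(4·5.67×10⁻⁸) = 1.509×10¹³ K⁴.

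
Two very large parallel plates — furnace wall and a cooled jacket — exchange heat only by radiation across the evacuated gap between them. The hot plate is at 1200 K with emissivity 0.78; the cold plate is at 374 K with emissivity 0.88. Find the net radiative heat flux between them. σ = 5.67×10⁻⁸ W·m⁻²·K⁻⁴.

q ≈ 82100 W/m²

For two infinite grey parallel plates, q = σ(T₁⁴ − T₂⁴)/(1/ε₁ + 1/ε₂ − 1).
T₁⁴ − T₂⁴ = 2.074×10¹² − 1.957×10¹⁰ = 2.054×10¹² K⁴.
1/ε₁ + 1/ε₂ − 1 = 1.282 + 1.136 − 1 = 1.418.
q = 5.67×10⁻⁸ × 2.054×10¹² / 1.418.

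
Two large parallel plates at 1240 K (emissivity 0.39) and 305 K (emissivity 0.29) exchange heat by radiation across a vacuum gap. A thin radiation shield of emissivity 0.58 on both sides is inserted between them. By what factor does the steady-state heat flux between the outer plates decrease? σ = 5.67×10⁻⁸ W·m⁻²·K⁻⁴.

factor ≈ 1.49

Without shield: q₀ = σΔ(T⁴)/(1/ε₁+1/ε₂−1) with denominator 5.012.
With shield the two gaps are in series; the resistances add: (1/ε₁+1/ε_s−1)+(1/ε_s+1/ε₂−1) = 3.288+4.172 = 7.461.
Heat-flux ratio q₀/q = 7.461/5.012.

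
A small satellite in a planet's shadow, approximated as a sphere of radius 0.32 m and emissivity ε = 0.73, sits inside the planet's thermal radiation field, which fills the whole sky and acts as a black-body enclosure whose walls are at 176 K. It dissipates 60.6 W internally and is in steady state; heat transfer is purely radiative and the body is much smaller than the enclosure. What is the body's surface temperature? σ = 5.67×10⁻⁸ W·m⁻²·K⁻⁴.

For a small grey body in a large enclosure, net radiated power = εσA(T⁴ − T_w⁴).
Steady state: P = εσA(T⁴ − T_w⁴) with A = 4πr² = 1.287 m².
T⁴ = P/(εσA) + T_w⁴ = 60.6/(0.73·5.67×10⁻⁸·1.287) + (176)⁴
    = 1.138×10⁹ + 9.595×10⁸ = 2.097×10⁹ K⁴.

T ≈ 214 K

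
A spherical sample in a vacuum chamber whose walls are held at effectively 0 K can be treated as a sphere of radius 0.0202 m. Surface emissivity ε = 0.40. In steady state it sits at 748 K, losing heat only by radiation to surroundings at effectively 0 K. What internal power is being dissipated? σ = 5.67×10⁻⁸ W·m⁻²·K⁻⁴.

P ≈ 36.4 W

Steady state: P = εσA T⁴.
A = 4πr² = 0.005128 m²; T⁴ = (748)⁴ = 3.130×10¹¹ K⁴.
P = 0.40 × 5.67×10⁻⁸ × 0.005128 × 3.130×10¹¹.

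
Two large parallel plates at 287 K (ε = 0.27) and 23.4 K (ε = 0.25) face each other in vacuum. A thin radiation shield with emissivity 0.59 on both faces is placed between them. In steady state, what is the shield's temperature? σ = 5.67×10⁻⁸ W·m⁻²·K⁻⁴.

In steady state the net flux on the hot side equals that on the cold side.
σ(T₁⁴−T_s⁴)/D₁ = σ(T_s⁴−T₂⁴)/D₂, with D₁ = 1/ε₁+1/ε_s−1 = 4.399, D₂ = 1/ε_s+1/ε₂−1 = 4.695.
Solve for T_s⁴: T_s⁴ = (D₂·T₁⁴ + D₁·T₂⁴)/(D₁+D₂) = 3.503×10⁹ K⁴.

T_s ≈ 243 K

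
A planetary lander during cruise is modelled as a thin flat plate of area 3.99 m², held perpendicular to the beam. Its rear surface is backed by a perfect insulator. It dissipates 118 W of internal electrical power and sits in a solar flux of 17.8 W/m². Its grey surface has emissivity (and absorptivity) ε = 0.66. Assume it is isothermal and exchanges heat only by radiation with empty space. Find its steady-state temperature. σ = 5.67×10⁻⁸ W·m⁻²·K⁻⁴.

T ≈ 182 K

At steady state, absorbed solar power + internal power = radiated power.
Absorbed: α·S·A_cross = 0.66·17.8·3.990 = 46.87 W (cross-section A).
Total input = 46.87 + 118 = 164.9 W.
Radiated: εσ·A_surf·T⁴ with A_surf = A = 3.990 m².
T⁴ = 164.9/(0.66·5.67×10⁻⁸·3.990) = 1.104×10⁹ K⁴.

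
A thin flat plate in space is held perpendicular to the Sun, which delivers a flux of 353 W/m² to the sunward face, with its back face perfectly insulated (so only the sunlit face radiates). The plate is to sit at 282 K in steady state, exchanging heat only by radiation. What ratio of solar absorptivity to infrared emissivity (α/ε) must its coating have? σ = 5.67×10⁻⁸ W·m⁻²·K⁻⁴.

Balance: αS·A = εσ·1A·T⁴ ⇒ α/ε = σT⁴/S.
α/ε = 5.67×10⁻⁸·(282)⁴/353 = 5.67×10⁻⁸·6.324×10⁹/353.

α/ε ≈ 1.02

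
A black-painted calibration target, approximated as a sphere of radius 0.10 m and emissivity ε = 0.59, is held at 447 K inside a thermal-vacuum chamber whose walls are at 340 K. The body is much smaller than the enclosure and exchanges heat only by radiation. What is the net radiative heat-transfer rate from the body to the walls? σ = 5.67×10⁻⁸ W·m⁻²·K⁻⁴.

For a small grey body in a large enclosure: P_net = εσA(T_body⁴ − T_wall⁴).
A = 4πr² = 0.1257 m²; T_body⁴ − T_wall⁴ = 3.992×10¹⁰ − 1.336×10¹⁰ = 2.656×10¹⁰ K⁴.
|P_net| = 0.59·5.67×10⁻⁸·0.1257·2.656×10¹⁰.

P_net ≈ 112 W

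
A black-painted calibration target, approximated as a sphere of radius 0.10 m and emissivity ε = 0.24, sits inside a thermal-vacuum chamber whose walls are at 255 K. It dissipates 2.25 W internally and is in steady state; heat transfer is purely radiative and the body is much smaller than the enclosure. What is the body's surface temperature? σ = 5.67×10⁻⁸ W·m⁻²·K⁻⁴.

For a small grey body in a large enclosure, net radiated power = εσA(T⁴ − T_w⁴).
Steady state: P = εσA(T⁴ − T_w⁴) with A = 4πr² = 0.1257 m².
T⁴ = P/(εσA) + T_w⁴ = 2.25/(0.24·5.67×10⁻⁸·0.1257) + (255)⁴
    = 1.316×10⁹ + 4.228×10⁹ = 5.544×10⁹ K⁴.

T ≈ 273 K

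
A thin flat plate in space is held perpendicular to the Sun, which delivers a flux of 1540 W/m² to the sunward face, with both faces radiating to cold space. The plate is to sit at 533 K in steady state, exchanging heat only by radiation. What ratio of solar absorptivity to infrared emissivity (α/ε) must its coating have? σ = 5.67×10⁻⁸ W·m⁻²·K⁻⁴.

Balance: αS·A = εσ·2A·T⁴ ⇒ α/ε = 2σT⁴/S.
α/ε = 2·5.67×10⁻⁸·(533)⁴/1540 = 2·5.67×10⁻⁸·8.071×10¹⁰/1540.

α/ε ≈ 5.94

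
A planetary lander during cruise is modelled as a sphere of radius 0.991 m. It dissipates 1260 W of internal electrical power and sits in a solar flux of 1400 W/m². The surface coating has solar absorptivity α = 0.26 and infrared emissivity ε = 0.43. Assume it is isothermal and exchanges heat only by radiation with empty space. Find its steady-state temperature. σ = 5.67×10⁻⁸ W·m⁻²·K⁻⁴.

T ≈ 298 K

At steady state, absorbed solar power + internal power = radiated power.
Absorbed: α·S·A_cross = 0.26·1400·3.085 = 1123 W (cross-section πr²).
Total input = 1123 + 1260 = 2383 W.
Radiated: εσ·A_surf·T⁴ with A_surf = 4πr² = 12.34 m².
T⁴ = 2383/(0.43·5.67×10⁻⁸·12.34) = 7.920×10⁹ K⁴.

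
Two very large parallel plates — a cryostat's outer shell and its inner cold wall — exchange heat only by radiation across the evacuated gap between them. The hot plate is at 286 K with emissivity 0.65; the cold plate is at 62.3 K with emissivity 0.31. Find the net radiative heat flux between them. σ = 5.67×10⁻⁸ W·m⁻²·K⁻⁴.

For two infinite grey parallel plates, q = σ(T₁⁴ − T₂⁴)/(1/ε₁ + 1/ε₂ − 1).
T₁⁴ − T₂⁴ = 6.691×10⁹ − 1.506×10⁷ = 6.676×10⁹ K⁴.
1/ε₁ + 1/ε₂ − 1 = 1.538 + 3.226 − 1 = 3.764.
q = 5.67×10⁻⁸ × 6.676×10⁹ / 3.764.

q ≈ 101 W/m²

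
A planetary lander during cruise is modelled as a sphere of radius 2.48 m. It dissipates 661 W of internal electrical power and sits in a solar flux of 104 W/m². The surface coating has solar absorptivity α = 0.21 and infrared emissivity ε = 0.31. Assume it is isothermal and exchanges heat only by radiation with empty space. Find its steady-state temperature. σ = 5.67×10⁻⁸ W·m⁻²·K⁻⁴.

At steady state, absorbed solar power + internal power = radiated power.
Absorbed: α·S·A_cross = 0.21·104·19.32 = 422.0 W (cross-section πr²).
Total input = 422.0 + 661 = 1083 W.
Radiated: εσ·A_surf·T⁴ with A_surf = 4πr² = 77.29 m².
T⁴ = 1083/(0.31·5.67×10⁻⁸·77.29) = 7.972×10⁸ K⁴.

T ≈ 168 K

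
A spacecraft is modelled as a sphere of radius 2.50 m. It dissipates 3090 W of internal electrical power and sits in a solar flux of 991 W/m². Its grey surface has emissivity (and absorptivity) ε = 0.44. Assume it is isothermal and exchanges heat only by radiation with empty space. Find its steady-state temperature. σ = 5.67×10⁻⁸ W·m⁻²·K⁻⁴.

At steady state, absorbed solar power + internal power = radiated power.
Absorbed: α·S·A_cross = 0.44·991·19.63 = 8562 W (cross-section πr²).
Total input = 8562 + 3090 = 11650 W.
Radiated: εσ·A_surf·T⁴ with A_surf = 4πr² = 78.54 m².
T⁴ = 11650/(0.44·5.67×10⁻⁸·78.54) = 5.946×10⁹ K⁴.

T ≈ 278 K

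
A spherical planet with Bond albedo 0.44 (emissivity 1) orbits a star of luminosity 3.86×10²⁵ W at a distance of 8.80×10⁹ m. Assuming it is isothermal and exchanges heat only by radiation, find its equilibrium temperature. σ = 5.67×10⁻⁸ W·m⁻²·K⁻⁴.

T ≈ 559 K

First find the stellar flux at distance d: S = L/(4πd²) = 3.86×10²⁵/(4π·(8.80×10⁹)²) = 39670 W/m².
For an isothermal sphere, absorbed (1−a)S·πr² = emitted σ·4πr²·T⁴, so T⁴ = (1−a)S/(4σ).
T⁴ = 0.560·39670/(4·5.67×10⁻⁸) = 9.794×10¹⁰ K⁴.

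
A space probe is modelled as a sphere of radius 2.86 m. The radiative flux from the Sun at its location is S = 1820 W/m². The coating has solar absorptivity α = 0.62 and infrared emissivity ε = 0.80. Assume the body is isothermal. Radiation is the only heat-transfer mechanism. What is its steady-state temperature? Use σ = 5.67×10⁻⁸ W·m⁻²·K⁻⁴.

At equilibrium, absorbed power = emitted power.
Absorbing cross-section = πr² = 25.70 m²; emitting surface = 4πr² = 102.8 m² (ratio 4).
αS·A_cross = εσ·A_surf·T⁴  ⇒  T⁴ = αS/(ε·4σ).
T⁴ = 0.620·1820/(0.80·4·5.67×10⁻⁸) = 6.219×10⁹ K⁴.
T = (6.219×10⁹)^(1/4).

T ≈ 281 K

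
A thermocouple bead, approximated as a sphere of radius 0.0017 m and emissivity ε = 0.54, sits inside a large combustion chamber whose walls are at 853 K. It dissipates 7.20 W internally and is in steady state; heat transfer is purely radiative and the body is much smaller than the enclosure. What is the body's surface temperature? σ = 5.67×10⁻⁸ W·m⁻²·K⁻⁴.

T ≈ 1630 K

For a small grey body in a large enclosure, net radiated power = εσA(T⁴ − T_w⁴).
Steady state: P = εσA(T⁴ − T_w⁴) with A = 4πr² = 3.632×10⁻⁵ m².
T⁴ = P/(εσA) + T_w⁴ = 7.20/(0.54·5.67×10⁻⁸·3.632×10⁻⁵) + (853)⁴
    = 6.475×10¹² + 5.294×10¹¹ = 7.005×10¹² K⁴.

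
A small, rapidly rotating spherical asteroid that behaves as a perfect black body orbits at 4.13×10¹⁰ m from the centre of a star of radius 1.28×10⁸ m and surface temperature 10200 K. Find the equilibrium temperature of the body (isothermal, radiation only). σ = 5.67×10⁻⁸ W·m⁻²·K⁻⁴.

The star's surface emits σT_*⁴; at distance d the flux is S = σT_*⁴(R_*/d)².
S = 5.67×10⁻⁸·(10200)⁴·(1.28×10⁸/4.13×10¹⁰)² = 5895 W/m².
For an isothermal sphere T⁴ = (1−a)S/(4σ) = 2.599×10¹⁰ K⁴.

T ≈ 402 K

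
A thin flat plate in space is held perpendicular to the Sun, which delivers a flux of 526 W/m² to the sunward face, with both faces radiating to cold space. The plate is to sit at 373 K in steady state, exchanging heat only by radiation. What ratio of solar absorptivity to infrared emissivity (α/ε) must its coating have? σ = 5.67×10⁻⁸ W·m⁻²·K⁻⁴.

α/ε ≈ 4.17

Balance: αS·A = εσ·2A·T⁴ ⇒ α/ε = 2σT⁴/S.
α/ε = 2·5.67×10⁻⁸·(373)⁴/526 = 2·5.67×10⁻⁸·1.936×10¹⁰/526.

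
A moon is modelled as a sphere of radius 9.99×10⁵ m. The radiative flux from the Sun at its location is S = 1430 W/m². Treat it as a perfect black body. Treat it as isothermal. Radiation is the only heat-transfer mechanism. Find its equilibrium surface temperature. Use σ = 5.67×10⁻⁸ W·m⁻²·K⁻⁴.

At equilibrium, absorbed power = emitted power.
Absorbing cross-section = πr² = 3.135×10¹² m²; emitting surface = 4πr² = 1.254×10¹³ m² (ratio 4).
S·A_cross = εσ·A_surf·T⁴  ⇒  T⁴ = S/(4σ).
T⁴ = 1.00·1430/(4·5.67×10⁻⁸) = 6.305×10⁹ K⁴.
T = (6.305×10⁹)^(1/4).

T ≈ 282 K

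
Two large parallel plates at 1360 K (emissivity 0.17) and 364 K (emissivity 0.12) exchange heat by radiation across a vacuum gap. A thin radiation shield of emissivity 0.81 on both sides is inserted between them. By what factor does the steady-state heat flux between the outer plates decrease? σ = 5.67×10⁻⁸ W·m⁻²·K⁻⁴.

Without shield: q₀ = σΔ(T⁴)/(1/ε₁+1/ε₂−1) with denominator 13.22.
With shield the two gaps are in series; the resistances add: (1/ε₁+1/ε_s−1)+(1/ε_s+1/ε₂−1) = 6.117+8.568 = 14.68.
Heat-flux ratio q₀/q = 14.68/13.22.

factor ≈ 1.11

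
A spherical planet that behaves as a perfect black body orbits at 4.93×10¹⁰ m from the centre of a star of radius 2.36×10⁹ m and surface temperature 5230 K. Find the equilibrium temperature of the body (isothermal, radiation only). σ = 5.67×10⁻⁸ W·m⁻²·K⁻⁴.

T ≈ 809 K

The star's surface emits σT_*⁴; at distance d the flux is S = σT_*⁴(R_*/d)².
S = 5.67×10⁻⁸·(5230)⁴·(2.36×10⁹/4.93×10¹⁰)² = 97210 W/m².
For an isothermal sphere T⁴ = (1−a)S/(4σ) = 4.286×10¹¹ K⁴.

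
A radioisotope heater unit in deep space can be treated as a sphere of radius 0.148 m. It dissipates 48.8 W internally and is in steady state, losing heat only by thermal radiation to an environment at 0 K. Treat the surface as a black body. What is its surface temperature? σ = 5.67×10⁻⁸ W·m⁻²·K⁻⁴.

Steady state: internal power = radiated power, P = εσA T⁴.
Radiating area A = 4πr² = 0.2753 m².
T⁴ = P/(εσA) = 48.8/(1.0·5.67×10⁻⁸·0.2753) = 3.127×10⁹ K⁴.
T = (3.127×10⁹)^(1/4).

T ≈ 236 K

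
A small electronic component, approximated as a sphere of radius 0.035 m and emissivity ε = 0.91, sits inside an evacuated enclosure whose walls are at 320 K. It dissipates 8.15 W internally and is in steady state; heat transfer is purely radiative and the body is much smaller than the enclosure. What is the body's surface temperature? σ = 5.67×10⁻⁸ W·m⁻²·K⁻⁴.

T ≈ 380 K

For a small grey body in a large enclosure, net radiated power = εσA(T⁴ − T_w⁴).
Steady state: P = εσA(T⁴ − T_w⁴) with A = 4πr² = 0.01539 m².
T⁴ = P/(εσA) + T_w⁴ = 8.15/(0.91·5.67×10⁻⁸·0.01539) + (320)⁴
    = 1.026×10¹⁰ + 1.049×10¹⁰ = 2.075×10¹⁰ K⁴.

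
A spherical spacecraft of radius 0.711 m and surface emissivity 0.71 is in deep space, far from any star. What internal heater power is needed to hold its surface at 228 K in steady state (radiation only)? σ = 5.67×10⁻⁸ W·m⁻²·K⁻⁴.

P = εσ·4πr²·T⁴.
4πr² = 6.353 m²; T⁴ = 2.702×10⁹ K⁴.
P = 0.71·5.67×10⁻⁸·6.353·2.702×10⁹.

P ≈ 691 W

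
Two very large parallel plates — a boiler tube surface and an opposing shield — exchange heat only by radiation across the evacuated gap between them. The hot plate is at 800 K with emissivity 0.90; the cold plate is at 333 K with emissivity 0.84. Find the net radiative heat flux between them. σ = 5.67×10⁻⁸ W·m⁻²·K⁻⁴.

For two infinite grey parallel plates, q = σ(T₁⁴ − T₂⁴)/(1/ε₁ + 1/ε₂ − 1).
T₁⁴ − T₂⁴ = 4.096×10¹¹ − 1.230×10¹⁰ = 3.973×10¹¹ K⁴.
1/ε₁ + 1/ε₂ − 1 = 1.111 + 1.190 − 1 = 1.302.
q = 5.67×10⁻⁸ × 3.973×10¹¹ / 1.302.

q ≈ 17300 W/m²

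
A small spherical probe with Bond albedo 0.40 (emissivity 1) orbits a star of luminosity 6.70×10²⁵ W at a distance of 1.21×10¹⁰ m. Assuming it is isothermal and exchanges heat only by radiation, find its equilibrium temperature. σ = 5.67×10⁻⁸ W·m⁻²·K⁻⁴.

T ≈ 557 K

First find the stellar flux at distance d: S = L/(4πd²) = 6.70×10²⁵/(4π·(1.21×10¹⁰)²) = 36420 W/m².
For an isothermal sphere, absorbed (1−a)S·πr² = emitted σ·4πr²·T⁴, so T⁴ = (1−a)S/(4σ).
T⁴ = 0.600·36420/(4·5.67×10⁻⁸) = 9.634×10¹⁰ K⁴.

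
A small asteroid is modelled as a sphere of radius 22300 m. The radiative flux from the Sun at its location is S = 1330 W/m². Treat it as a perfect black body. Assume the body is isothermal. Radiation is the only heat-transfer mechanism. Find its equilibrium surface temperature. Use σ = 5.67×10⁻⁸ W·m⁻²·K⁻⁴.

T ≈ 277 K

At equilibrium, absorbed power = emitted power.
Absorbing cross-section = πr² = 1.562×10⁹ m²; emitting surface = 4πr² = 6.249×10⁹ m² (ratio 4).
S·A_cross = εσ·A_surf·T⁴  ⇒  T⁴ = S/(4σ).
T⁴ = 1.00·1330/(4·5.67×10⁻⁸) = 5.864×10⁹ K⁴.
T = (5.864×10⁹)^(1/4).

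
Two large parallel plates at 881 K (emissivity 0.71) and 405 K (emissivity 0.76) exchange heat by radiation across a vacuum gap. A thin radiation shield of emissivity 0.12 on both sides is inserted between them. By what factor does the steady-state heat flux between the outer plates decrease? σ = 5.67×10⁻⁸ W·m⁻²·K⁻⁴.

factor ≈ 10.1

Without shield: q₀ = σΔ(T⁴)/(1/ε₁+1/ε₂−1) with denominator 1.724.
With shield the two gaps are in series; the resistances add: (1/ε₁+1/ε_s−1)+(1/ε_s+1/ε₂−1) = 8.742+8.649 = 17.39.
Heat-flux ratio q₀/q = 17.39/1.724.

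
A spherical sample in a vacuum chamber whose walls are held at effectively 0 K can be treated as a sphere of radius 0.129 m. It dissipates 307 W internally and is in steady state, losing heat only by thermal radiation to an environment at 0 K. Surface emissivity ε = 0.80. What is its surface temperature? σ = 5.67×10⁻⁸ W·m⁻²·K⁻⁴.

T ≈ 424 K

Steady state: internal power = radiated power, P = εσA T⁴.
Radiating area A = 4πr² = 0.2091 m².
T⁴ = P/(εσA) = 307/(0.80·5.67×10⁻⁸·0.2091) = 3.237×10¹⁰ K⁴.
T = (3.237×10¹⁰)^(1/4).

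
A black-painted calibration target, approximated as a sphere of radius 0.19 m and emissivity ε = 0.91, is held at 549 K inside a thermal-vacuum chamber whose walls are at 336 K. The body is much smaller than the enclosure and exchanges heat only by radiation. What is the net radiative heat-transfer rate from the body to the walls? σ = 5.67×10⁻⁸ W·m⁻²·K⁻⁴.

P_net ≈ 1830 W

For a small grey body in a large enclosure: P_net = εσA(T_body⁴ − T_wall⁴).
A = 4πr² = 0.4536 m²; T_body⁴ − T_wall⁴ = 9.084×10¹⁰ − 1.275×10¹⁰ = 7.810×10¹⁰ K⁴.
|P_net| = 0.91·5.67×10⁻⁸·0.4536·7.810×10¹⁰.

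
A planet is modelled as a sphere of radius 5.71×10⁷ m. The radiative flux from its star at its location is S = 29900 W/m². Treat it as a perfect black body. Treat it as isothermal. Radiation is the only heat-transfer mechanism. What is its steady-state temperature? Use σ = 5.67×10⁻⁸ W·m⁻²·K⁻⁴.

At equilibrium, absorbed power = emitted power.
Absorbing cross-section = πr² = 1.024×10¹⁶ m²; emitting surface = 4πr² = 4.097×10¹⁶ m² (ratio 4).
S·A_cross = εσ·A_surf·T⁴  ⇒  T⁴ = S/(4σ).
T⁴ = 1.00·29900/(4·5.67×10⁻⁸) = 1.318×10¹¹ K⁴.
T = (1.318×10¹¹)^(1/4).

T ≈ 603 K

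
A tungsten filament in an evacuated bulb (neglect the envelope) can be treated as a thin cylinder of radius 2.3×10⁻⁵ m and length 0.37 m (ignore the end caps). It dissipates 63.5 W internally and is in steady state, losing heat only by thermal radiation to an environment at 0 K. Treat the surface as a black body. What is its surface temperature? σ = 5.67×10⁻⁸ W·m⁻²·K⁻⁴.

Steady state: internal power = radiated power, P = εσA T⁴.
Radiating area A = 2πrL = 5.347×10⁻⁵ m².
T⁴ = P/(εσA) = 63.5/(1.0·5.67×10⁻⁸·5.347×10⁻⁵) = 2.095×10¹³ K⁴.
T = (2.095×10¹³)^(1/4).

T ≈ 2140 K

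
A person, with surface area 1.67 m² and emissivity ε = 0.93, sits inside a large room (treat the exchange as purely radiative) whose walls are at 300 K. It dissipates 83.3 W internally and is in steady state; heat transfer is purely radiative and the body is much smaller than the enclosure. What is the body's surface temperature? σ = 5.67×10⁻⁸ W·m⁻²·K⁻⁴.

For a small grey body in a large enclosure, net radiated power = εσA(T⁴ − T_w⁴).
Steady state: P = εσA(T⁴ − T_w⁴) with A = 1.67 m².
T⁴ = P/(εσA) + T_w⁴ = 83.3/(0.93·5.67×10⁻⁸·1.670) + (300)⁴
    = 9.459×10⁸ + 8.100×10⁹ = 9.046×10⁹ K⁴.

T ≈ 308 K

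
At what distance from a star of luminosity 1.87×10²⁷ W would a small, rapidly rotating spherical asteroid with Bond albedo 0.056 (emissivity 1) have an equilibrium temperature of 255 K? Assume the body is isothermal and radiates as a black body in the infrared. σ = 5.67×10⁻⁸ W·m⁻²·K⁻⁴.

For an isothermal black-emitting sphere, (1−a)S·πr² = σ·4πr²·T⁴ ⇒ S = 4σT⁴/(1−a).
S = 4·5.67×10⁻⁸·(255)⁴/0.944 = 1016 W/m².
Flux falls as S = L/(4πd²), so d = √(L/(4πS)) = √(1.87×10²⁷/(4π·1016)).

d ≈ 3.83×10¹¹ m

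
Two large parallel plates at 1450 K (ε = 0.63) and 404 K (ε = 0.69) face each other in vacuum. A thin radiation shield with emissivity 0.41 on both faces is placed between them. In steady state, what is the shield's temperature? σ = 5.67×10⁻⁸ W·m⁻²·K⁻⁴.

T_s ≈ 1210 K

In steady state the net flux on the hot side equals that on the cold side.
σ(T₁⁴−T_s⁴)/D₁ = σ(T_s⁴−T₂⁴)/D₂, with D₁ = 1/ε₁+1/ε_s−1 = 3.026, D₂ = 1/ε_s+1/ε₂−1 = 2.888.
Solve for T_s⁴: T_s⁴ = (D₂·T₁⁴ + D₁·T₂⁴)/(D₁+D₂) = 2.172×10¹² K⁴.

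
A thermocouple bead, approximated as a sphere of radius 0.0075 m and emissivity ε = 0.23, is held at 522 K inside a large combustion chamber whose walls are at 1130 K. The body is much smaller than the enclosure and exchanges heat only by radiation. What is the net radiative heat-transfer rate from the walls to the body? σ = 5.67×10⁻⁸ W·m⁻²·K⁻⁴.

For a small grey body in a large enclosure: P_net = εσA(T_body⁴ − T_wall⁴).
A = 4πr² = 7.069×10⁻⁴ m²; T_body⁴ − T_wall⁴ = 7.425×10¹⁰ − 1.630×10¹² = -1.556×10¹² K⁴.
|P_net| = 0.23·5.67×10⁻⁸·7.069×10⁻⁴·1.556×10¹².

P_net ≈ 14.3 W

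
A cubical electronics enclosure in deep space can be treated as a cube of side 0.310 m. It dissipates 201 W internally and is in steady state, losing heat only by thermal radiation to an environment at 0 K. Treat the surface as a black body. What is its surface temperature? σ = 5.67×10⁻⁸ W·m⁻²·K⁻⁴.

Steady state: internal power = radiated power, P = εσA T⁴.
Radiating area A = 6L² = 0.5766 m².
T⁴ = P/(εσA) = 201/(1.0·5.67×10⁻⁸·0.5766) = 6.148×10⁹ K⁴.
T = (6.148×10⁹)^(1/4).

T ≈ 280 K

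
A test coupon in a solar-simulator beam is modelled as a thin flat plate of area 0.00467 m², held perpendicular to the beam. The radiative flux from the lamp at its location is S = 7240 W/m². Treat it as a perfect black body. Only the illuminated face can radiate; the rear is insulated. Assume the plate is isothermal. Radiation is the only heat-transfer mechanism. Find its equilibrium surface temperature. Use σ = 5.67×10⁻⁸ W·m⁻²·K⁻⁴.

T ≈ 598 K

At equilibrium, absorbed power = emitted power.
Absorbing cross-section = A = 0.004670 m²; emitting surface = A = 0.004670 m² (ratio 1).
S·A_cross = εσ·A_surf·T⁴  ⇒  T⁴ = S/(1σ).
T⁴ = 1.00·7240/(1·5.67×10⁻⁸) = 1.277×10¹¹ K⁴.
T = (1.277×10¹¹)^(1/4).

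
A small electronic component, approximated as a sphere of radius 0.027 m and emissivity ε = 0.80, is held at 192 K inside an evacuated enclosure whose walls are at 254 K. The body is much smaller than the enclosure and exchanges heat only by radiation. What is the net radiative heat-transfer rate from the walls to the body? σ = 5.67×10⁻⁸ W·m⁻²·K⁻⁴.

For a small grey body in a large enclosure: P_net = εσA(T_body⁴ − T_wall⁴).
A = 4πr² = 0.009161 m²; T_body⁴ − T_wall⁴ = 1.359×10⁹ − 4.162×10⁹ = -2.803×10⁹ K⁴.
|P_net| = 0.80·5.67×10⁻⁸·0.009161·2.803×10⁹.

P_net ≈ 1.16 W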